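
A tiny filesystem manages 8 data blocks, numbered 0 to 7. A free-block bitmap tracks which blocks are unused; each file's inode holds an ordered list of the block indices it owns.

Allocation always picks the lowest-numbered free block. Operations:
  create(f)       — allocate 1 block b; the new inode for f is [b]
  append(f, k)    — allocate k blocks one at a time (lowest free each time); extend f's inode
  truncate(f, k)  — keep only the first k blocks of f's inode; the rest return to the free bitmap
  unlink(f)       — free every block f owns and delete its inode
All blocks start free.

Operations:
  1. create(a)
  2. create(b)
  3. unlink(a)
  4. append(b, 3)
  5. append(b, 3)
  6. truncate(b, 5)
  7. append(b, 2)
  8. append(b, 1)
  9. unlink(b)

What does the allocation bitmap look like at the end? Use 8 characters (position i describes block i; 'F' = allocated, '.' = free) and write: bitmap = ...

bitmap = ........

after create(a) → a:[0]  free=[F.......]
after create(b) → a:[0], b:[1]  free=[FF......]
after unlink(a) → b:[1]  free=[.F......]
after append(b, 3) → b:[1, 0, 2, 3]  free=[FFFF....]
after append(b, 3) → b:[1, 0, 2, 3, 4, 5, 6]  free=[FFFFFFF.]
after truncate(b, 5) → b:[1, 0, 2, 3, 4]  free=[FFFFF...]
after append(b, 2) → b:[1, 0, 2, 3, 4, 5, 6]  free=[FFFFFFF.]
after append(b, 1) → b:[1, 0, 2, 3, 4, 5, 6, 7]  free=[FFFFFFFF]
after unlink(b) →   free=[........]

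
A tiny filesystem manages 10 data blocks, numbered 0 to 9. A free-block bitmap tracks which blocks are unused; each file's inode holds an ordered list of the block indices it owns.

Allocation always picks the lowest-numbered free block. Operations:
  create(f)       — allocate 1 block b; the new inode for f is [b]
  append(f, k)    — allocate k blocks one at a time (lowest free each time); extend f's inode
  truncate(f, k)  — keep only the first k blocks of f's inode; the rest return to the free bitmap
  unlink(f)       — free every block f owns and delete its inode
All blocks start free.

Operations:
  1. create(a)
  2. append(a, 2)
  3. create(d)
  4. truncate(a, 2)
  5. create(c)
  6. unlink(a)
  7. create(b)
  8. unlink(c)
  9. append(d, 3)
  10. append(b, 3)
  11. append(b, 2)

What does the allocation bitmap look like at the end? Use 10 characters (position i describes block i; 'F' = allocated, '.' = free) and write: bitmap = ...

bitmap = FFFFFFFFFF

  1. create(a)  ⇒  F.........  {a→[0]}
  2. append(a, 2)  ⇒  FFF.......  {a→[0, 1, 2]}
  3. create(d)  ⇒  FFFF......  {a→[0, 1, 2]; d→[3]}
  4. truncate(a, 2)  ⇒  FF.F......  {a→[0, 1]; d→[3]}
  5. create(c)  ⇒  FFFF......  {a→[0, 1]; c→[2]; d→[3]}
  6. unlink(a)  ⇒  ..FF......  {c→[2]; d→[3]}
  7. create(b)  ⇒  F.FF......  {b→[0]; c→[2]; d→[3]}
  8. unlink(c)  ⇒  F..F......  {b→[0]; d→[3]}
  9. append(d, 3)  ⇒  FFFFF.....  {b→[0]; d→[3, 1, 2, 4]}
  10. append(b, 3)  ⇒  FFFFFFFF..  {b→[0, 5, 6, 7]; d→[3, 1, 2, 4]}
  11. append(b, 2)  ⇒  FFFFFFFFFF  {b→[0, 5, 6, 7, 8, 9]; d→[3, 1, 2, 4]}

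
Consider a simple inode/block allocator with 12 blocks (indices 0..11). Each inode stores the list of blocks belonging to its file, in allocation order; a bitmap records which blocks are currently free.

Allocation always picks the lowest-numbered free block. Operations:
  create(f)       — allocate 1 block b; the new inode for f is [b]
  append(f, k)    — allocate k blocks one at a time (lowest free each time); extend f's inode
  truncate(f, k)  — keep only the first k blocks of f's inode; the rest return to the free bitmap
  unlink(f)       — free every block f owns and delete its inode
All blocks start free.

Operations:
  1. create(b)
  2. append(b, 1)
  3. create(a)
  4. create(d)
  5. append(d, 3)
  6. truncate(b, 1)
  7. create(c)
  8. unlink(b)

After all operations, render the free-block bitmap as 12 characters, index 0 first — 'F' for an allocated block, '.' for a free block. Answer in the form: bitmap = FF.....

bitmap = .FFFFFF.....

create(b): bitmap=F........... | b=[0]
append(b, 1): bitmap=FF.......... | b=[0, 1]
create(a): bitmap=FFF......... | a=[2] b=[0, 1]
create(d): bitmap=FFFF........ | a=[2] b=[0, 1] d=[3]
append(d, 3): bitmap=FFFFFFF..... | a=[2] b=[0, 1] d=[3, 4, 5, 6]
truncate(b, 1): bitmap=F.FFFFF..... | a=[2] b=[0] d=[3, 4, 5, 6]
create(c): bitmap=FFFFFFF..... | a=[2] b=[0] c=[1] d=[3, 4, 5, 6]
unlink(b): bitmap=.FFFFFF..... | a=[2] c=[1] d=[3, 4, 5, 6]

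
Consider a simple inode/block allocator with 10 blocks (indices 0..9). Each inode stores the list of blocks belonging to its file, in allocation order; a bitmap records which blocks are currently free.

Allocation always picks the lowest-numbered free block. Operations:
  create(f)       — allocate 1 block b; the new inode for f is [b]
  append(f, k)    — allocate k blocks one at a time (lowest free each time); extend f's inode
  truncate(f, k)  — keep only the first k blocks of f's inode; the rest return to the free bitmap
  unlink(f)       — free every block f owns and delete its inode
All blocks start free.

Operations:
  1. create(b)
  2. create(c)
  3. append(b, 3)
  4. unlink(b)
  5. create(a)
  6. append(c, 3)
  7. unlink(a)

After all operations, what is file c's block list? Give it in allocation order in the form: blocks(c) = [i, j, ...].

[1] create(b) — b=0 (map F.........)
[2] create(c) — b=0 c=1 (map FF........)
[3] append(b, 3) — b=0,2,3,4 c=1 (map FFFFF.....)
[4] unlink(b) — c=1 (map .F........)
[5] create(a) — a=0 c=1 (map FF........)
[6] append(c, 3) — a=0 c=1,2,3,4 (map FFFFF.....)
[7] unlink(a) — c=1,2,3,4 (map .FFFF.....)

blocks(c) = [1, 2, 3, 4]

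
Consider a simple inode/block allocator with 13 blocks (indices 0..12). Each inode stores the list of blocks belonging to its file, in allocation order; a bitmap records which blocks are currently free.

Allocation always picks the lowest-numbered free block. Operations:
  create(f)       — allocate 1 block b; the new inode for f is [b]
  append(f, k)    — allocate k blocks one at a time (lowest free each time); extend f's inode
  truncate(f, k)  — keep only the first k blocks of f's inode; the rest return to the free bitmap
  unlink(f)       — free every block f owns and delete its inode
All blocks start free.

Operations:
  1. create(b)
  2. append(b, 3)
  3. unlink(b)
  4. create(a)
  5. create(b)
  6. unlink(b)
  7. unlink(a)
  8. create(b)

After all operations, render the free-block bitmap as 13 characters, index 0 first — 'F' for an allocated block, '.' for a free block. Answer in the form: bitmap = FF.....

after create(b) → b:[0]  free=[F............]
after append(b, 3) → b:[0, 1, 2, 3]  free=[FFFF.........]
after unlink(b) →   free=[.............]
after create(a) → a:[0]  free=[F............]
after create(b) → a:[0], b:[1]  free=[FF...........]
after unlink(b) → a:[0]  free=[F............]
after unlink(a) →   free=[.............]
after create(b) → b:[0]  free=[F............]

bitmap = F............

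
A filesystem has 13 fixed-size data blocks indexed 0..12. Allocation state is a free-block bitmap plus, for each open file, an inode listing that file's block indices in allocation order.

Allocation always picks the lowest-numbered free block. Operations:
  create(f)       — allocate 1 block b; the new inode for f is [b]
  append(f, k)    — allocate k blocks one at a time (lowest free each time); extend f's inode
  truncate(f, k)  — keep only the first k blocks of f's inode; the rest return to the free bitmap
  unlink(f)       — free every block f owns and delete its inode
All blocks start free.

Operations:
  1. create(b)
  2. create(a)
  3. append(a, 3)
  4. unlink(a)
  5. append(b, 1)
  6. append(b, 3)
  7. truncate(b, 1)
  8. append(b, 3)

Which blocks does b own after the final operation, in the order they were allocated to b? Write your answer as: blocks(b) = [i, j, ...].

after create(b) → b:[0]  free=[F............]
after create(a) → a:[1], b:[0]  free=[FF...........]
after append(a, 3) → a:[1, 2, 3, 4], b:[0]  free=[FFFFF........]
after unlink(a) → b:[0]  free=[F............]
after append(b, 1) → b:[0, 1]  free=[FF...........]
after append(b, 3) → b:[0, 1, 2, 3, 4]  free=[FFFFF........]
after truncate(b, 1) → b:[0]  free=[F............]
after append(b, 3) → b:[0, 1, 2, 3]  free=[FFFF.........]

blocks(b) = [0, 1, 2, 3]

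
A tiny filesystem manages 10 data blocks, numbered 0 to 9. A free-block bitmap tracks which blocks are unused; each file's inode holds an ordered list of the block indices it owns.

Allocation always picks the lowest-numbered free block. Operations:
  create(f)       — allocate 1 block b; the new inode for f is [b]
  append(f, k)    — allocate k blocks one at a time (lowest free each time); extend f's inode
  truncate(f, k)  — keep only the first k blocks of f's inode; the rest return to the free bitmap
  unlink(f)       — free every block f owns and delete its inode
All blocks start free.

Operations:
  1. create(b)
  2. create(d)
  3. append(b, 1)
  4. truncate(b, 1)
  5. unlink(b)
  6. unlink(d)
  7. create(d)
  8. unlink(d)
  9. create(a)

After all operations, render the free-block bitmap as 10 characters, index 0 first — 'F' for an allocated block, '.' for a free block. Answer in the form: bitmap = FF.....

bitmap = F.........

create(b): bitmap=F......... | b=[0]
create(d): bitmap=FF........ | b=[0] d=[1]
append(b, 1): bitmap=FFF....... | b=[0, 2] d=[1]
truncate(b, 1): bitmap=FF........ | b=[0] d=[1]
unlink(b): bitmap=.F........ | d=[1]
unlink(d): bitmap=.......... | 
create(d): bitmap=F......... | d=[0]
unlink(d): bitmap=.......... | 
create(a): bitmap=F......... | a=[0]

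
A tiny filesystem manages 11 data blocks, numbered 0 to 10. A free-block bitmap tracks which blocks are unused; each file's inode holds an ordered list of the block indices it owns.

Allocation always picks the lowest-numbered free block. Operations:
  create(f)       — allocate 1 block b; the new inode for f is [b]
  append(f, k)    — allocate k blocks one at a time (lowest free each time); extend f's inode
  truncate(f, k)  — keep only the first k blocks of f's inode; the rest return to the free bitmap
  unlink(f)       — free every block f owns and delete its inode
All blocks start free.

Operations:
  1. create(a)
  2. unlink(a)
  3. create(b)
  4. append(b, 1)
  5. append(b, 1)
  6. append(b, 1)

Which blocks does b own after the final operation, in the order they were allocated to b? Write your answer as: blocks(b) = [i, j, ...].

blocks(b) = [0, 1, 2, 3]

[1] create(a) — a=0 (map F..........)
[2] unlink(a) —  (map ...........)
[3] create(b) — b=0 (map F..........)
[4] append(b, 1) — b=0,1 (map FF.........)
[5] append(b, 1) — b=0,1,2 (map FFF........)
[6] append(b, 1) — b=0,1,2,3 (map FFFF.......)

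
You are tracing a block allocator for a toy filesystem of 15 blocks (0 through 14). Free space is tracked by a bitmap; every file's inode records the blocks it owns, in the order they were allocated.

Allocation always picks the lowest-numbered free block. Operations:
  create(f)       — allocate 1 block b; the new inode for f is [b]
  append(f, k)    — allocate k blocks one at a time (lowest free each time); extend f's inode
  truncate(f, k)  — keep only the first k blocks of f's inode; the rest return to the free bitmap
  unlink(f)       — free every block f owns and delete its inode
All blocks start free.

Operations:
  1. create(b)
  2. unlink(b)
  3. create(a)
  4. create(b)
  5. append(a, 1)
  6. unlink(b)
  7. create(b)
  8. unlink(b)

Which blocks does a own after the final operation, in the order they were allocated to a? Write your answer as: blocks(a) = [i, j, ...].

blocks(a) = [0, 2]

[1] create(b) — b=0 (map F..............)
[2] unlink(b) —  (map ...............)
[3] create(a) — a=0 (map F..............)
[4] create(b) — a=0 b=1 (map FF.............)
[5] append(a, 1) — a=0,2 b=1 (map FFF............)
[6] unlink(b) — a=0,2 (map F.F............)
[7] create(b) — a=0,2 b=1 (map FFF............)
[8] unlink(b) — a=0,2 (map F.F............)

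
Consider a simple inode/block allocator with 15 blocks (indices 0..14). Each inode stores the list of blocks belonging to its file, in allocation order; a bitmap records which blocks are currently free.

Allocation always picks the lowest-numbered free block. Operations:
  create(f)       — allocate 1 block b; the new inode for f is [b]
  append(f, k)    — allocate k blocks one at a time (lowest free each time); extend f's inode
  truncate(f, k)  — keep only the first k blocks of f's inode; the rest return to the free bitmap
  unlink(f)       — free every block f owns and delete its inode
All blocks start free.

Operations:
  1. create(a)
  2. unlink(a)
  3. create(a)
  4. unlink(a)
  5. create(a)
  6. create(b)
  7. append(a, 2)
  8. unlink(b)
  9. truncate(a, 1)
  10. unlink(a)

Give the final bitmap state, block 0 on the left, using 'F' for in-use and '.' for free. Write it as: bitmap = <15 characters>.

bitmap = ...............

create(a): bitmap=F.............. | a=[0]
unlink(a): bitmap=............... | 
create(a): bitmap=F.............. | a=[0]
unlink(a): bitmap=............... | 
create(a): bitmap=F.............. | a=[0]
create(b): bitmap=FF............. | a=[0] b=[1]
append(a, 2): bitmap=FFFF........... | a=[0, 2, 3] b=[1]
unlink(b): bitmap=F.FF........... | a=[0, 2, 3]
truncate(a, 1): bitmap=F.............. | a=[0]
unlink(a): bitmap=............... | 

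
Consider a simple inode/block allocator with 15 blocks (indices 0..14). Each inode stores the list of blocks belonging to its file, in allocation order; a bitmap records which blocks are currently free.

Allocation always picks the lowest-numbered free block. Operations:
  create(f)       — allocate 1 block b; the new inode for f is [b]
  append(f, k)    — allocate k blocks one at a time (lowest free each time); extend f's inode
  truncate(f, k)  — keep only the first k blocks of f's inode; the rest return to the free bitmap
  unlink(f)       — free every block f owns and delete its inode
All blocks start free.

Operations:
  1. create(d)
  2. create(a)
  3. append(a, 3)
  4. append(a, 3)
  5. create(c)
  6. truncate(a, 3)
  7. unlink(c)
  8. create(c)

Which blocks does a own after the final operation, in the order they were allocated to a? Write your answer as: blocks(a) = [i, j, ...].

[1] create(d) — d=0 (map F..............)
[2] create(a) — a=1 d=0 (map FF.............)
[3] append(a, 3) — a=1,2,3,4 d=0 (map FFFFF..........)
[4] append(a, 3) — a=1,2,3,4,5,6,7 d=0 (map FFFFFFFF.......)
[5] create(c) — a=1,2,3,4,5,6,7 c=8 d=0 (map FFFFFFFFF......)
[6] truncate(a, 3) — a=1,2,3 c=8 d=0 (map FFFF....F......)
[7] unlink(c) — a=1,2,3 d=0 (map FFFF...........)
[8] create(c) — a=1,2,3 c=4 d=0 (map FFFFF..........)

blocks(a) = [1, 2, 3]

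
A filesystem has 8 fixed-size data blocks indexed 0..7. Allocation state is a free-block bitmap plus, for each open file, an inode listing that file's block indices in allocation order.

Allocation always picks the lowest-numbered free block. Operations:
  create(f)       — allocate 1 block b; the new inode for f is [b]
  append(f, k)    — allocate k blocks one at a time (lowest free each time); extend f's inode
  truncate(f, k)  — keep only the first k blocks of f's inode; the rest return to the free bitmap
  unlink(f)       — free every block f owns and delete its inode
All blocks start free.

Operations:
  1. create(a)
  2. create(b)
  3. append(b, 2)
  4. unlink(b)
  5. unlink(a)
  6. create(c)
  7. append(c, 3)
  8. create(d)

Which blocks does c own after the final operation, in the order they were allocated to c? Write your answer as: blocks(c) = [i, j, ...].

blocks(c) = [0, 1, 2, 3]

[1] create(a) — a=0 (map F.......)
[2] create(b) — a=0 b=1 (map FF......)
[3] append(b, 2) — a=0 b=1,2,3 (map FFFF....)
[4] unlink(b) — a=0 (map F.......)
[5] unlink(a) —  (map ........)
[6] create(c) — c=0 (map F.......)
[7] append(c, 3) — c=0,1,2,3 (map FFFF....)
[8] create(d) — c=0,1,2,3 d=4 (map FFFFF...)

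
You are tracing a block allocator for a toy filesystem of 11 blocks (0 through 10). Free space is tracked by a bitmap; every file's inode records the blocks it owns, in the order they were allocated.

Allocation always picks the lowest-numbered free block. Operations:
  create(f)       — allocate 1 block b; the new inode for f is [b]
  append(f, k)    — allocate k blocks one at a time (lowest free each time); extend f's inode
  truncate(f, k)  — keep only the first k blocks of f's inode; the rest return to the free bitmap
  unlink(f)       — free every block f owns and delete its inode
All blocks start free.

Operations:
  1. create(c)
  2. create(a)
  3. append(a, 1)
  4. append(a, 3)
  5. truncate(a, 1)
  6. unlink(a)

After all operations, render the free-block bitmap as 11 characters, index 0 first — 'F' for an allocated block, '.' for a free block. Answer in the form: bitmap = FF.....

bitmap = F..........

  1. create(c)  ⇒  F..........  {c→[0]}
  2. create(a)  ⇒  FF.........  {a→[1]; c→[0]}
  3. append(a, 1)  ⇒  FFF........  {a→[1, 2]; c→[0]}
  4. append(a, 3)  ⇒  FFFFFF.....  {a→[1, 2, 3, 4, 5]; c→[0]}
  5. truncate(a, 1)  ⇒  FF.........  {a→[1]; c→[0]}
  6. unlink(a)  ⇒  F..........  {c→[0]}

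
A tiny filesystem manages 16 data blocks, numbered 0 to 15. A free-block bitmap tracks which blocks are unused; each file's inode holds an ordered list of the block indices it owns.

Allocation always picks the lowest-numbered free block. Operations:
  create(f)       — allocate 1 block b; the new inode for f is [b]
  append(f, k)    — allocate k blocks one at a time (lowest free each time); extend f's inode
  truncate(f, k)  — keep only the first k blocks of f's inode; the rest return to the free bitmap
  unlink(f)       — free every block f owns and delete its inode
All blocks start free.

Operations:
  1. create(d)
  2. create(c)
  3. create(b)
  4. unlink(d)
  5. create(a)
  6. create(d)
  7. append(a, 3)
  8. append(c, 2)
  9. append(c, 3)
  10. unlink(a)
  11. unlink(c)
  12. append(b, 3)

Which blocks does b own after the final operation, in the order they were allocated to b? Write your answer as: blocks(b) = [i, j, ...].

blocks(b) = [2, 0, 1, 4]

[1] create(d) — d=0 (map F...............)
[2] create(c) — c=1 d=0 (map FF..............)
[3] create(b) — b=2 c=1 d=0 (map FFF.............)
[4] unlink(d) — b=2 c=1 (map .FF.............)
[5] create(a) — a=0 b=2 c=1 (map FFF.............)
[6] create(d) — a=0 b=2 c=1 d=3 (map FFFF............)
[7] append(a, 3) — a=0,4,5,6 b=2 c=1 d=3 (map FFFFFFF.........)
[8] append(c, 2) — a=0,4,5,6 b=2 c=1,7,8 d=3 (map FFFFFFFFF.......)
[9] append(c, 3) — a=0,4,5,6 b=2 c=1,7,8,9,10,11 d=3 (map FFFFFFFFFFFF....)
[10] unlink(a) — b=2 c=1,7,8,9,10,11 d=3 (map .FFF...FFFFF....)
[11] unlink(c) — b=2 d=3 (map ..FF............)
[12] append(b, 3) — b=2,0,1,4 d=3 (map FFFFF...........)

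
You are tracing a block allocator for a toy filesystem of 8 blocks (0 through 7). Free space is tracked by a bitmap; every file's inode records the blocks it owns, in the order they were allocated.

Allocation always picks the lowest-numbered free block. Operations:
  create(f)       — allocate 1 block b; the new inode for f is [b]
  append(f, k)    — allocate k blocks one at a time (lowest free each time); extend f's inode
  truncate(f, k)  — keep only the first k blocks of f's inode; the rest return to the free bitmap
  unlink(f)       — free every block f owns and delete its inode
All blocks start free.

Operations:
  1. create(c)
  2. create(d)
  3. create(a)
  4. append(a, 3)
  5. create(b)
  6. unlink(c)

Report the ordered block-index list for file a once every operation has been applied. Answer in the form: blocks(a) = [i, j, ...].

  1. create(c)  ⇒  F.......  {c→[0]}
  2. create(d)  ⇒  FF......  {c→[0]; d→[1]}
  3. create(a)  ⇒  FFF.....  {a→[2]; c→[0]; d→[1]}
  4. append(a, 3)  ⇒  FFFFFF..  {a→[2, 3, 4, 5]; c→[0]; d→[1]}
  5. create(b)  ⇒  FFFFFFF.  {a→[2, 3, 4, 5]; b→[6]; c→[0]; d→[1]}
  6. unlink(c)  ⇒  .FFFFFF.  {a→[2, 3, 4, 5]; b→[6]; d→[1]}

blocks(a) = [2, 3, 4, 5]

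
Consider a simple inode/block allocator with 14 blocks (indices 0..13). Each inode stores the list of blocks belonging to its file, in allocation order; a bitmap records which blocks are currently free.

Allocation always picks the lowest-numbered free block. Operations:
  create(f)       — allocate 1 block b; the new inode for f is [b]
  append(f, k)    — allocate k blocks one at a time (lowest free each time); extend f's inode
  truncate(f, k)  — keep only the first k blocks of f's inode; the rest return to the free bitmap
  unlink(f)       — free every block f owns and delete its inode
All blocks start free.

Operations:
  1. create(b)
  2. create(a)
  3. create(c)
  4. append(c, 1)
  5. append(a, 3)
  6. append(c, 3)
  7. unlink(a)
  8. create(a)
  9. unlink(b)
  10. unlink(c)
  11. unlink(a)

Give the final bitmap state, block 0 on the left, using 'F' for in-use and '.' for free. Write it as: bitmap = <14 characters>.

after create(b) → b:[0]  free=[F.............]
after create(a) → a:[1], b:[0]  free=[FF............]
after create(c) → a:[1], b:[0], c:[2]  free=[FFF...........]
after append(c, 1) → a:[1], b:[0], c:[2, 3]  free=[FFFF..........]
after append(a, 3) → a:[1, 4, 5, 6], b:[0], c:[2, 3]  free=[FFFFFFF.......]
after append(c, 3) → a:[1, 4, 5, 6], b:[0], c:[2, 3, 7, 8, 9]  free=[FFFFFFFFFF....]
after unlink(a) → b:[0], c:[2, 3, 7, 8, 9]  free=[F.FF...FFF....]
after create(a) → a:[1], b:[0], c:[2, 3, 7, 8, 9]  free=[FFFF...FFF....]
after unlink(b) → a:[1], c:[2, 3, 7, 8, 9]  free=[.FFF...FFF....]
after unlink(c) → a:[1]  free=[.F............]
after unlink(a) →   free=[..............]

bitmap = ..............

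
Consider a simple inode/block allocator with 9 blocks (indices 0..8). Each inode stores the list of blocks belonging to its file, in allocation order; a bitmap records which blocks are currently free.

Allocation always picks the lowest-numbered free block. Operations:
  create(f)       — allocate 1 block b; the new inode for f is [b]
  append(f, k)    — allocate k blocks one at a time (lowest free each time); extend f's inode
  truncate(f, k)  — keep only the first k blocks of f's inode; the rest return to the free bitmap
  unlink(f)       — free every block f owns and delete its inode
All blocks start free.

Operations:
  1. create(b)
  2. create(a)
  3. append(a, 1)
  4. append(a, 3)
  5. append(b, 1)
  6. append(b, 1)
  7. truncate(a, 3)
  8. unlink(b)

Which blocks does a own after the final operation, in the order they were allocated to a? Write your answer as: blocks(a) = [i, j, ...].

blocks(a) = [1, 2, 3]

  1. create(b)  ⇒  F........  {b→[0]}
  2. create(a)  ⇒  FF.......  {a→[1]; b→[0]}
  3. append(a, 1)  ⇒  FFF......  {a→[1, 2]; b→[0]}
  4. append(a, 3)  ⇒  FFFFFF...  {a→[1, 2, 3, 4, 5]; b→[0]}
  5. append(b, 1)  ⇒  FFFFFFF..  {a→[1, 2, 3, 4, 5]; b→[0, 6]}
  6. append(b, 1)  ⇒  FFFFFFFF.  {a→[1, 2, 3, 4, 5]; b→[0, 6, 7]}
  7. truncate(a, 3)  ⇒  FFFF..FF.  {a→[1, 2, 3]; b→[0, 6, 7]}
  8. unlink(b)  ⇒  .FFF.....  {a→[1, 2, 3]}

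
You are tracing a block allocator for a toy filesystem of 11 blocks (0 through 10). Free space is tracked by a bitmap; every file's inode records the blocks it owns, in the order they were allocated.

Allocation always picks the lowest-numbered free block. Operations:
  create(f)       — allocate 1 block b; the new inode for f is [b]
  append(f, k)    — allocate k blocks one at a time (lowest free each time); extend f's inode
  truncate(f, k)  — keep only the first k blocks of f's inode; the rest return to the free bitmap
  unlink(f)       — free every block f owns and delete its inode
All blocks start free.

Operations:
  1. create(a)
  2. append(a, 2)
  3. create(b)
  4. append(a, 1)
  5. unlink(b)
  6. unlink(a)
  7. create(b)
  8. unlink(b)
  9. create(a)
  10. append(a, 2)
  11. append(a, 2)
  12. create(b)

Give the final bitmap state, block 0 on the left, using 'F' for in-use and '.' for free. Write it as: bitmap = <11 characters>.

after create(a) → a:[0]  free=[F..........]
after append(a, 2) → a:[0, 1, 2]  free=[FFF........]
after create(b) → a:[0, 1, 2], b:[3]  free=[FFFF.......]
after append(a, 1) → a:[0, 1, 2, 4], b:[3]  free=[FFFFF......]
after unlink(b) → a:[0, 1, 2, 4]  free=[FFF.F......]
after unlink(a) →   free=[...........]
after create(b) → b:[0]  free=[F..........]
after unlink(b) →   free=[...........]
after create(a) → a:[0]  free=[F..........]
after append(a, 2) → a:[0, 1, 2]  free=[FFF........]
after append(a, 2) → a:[0, 1, 2, 3, 4]  free=[FFFFF......]
after create(b) → a:[0, 1, 2, 3, 4], b:[5]  free=[FFFFFF.....]

bitmap = FFFFFF.....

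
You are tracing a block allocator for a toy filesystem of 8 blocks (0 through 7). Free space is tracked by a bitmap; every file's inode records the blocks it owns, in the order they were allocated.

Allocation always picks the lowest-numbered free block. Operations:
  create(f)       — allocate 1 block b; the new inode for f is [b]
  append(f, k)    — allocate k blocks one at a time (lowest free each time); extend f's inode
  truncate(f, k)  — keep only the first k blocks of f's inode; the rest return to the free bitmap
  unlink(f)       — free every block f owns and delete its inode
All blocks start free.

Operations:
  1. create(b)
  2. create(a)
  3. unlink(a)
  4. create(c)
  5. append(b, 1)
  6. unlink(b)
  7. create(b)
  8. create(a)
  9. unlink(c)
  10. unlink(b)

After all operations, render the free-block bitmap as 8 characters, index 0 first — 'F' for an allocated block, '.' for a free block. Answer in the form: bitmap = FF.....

create(b): bitmap=F....... | b=[0]
create(a): bitmap=FF...... | a=[1] b=[0]
unlink(a): bitmap=F....... | b=[0]
create(c): bitmap=FF...... | b=[0] c=[1]
append(b, 1): bitmap=FFF..... | b=[0, 2] c=[1]
unlink(b): bitmap=.F...... | c=[1]
create(b): bitmap=FF...... | b=[0] c=[1]
create(a): bitmap=FFF..... | a=[2] b=[0] c=[1]
unlink(c): bitmap=F.F..... | a=[2] b=[0]
unlink(b): bitmap=..F..... | a=[2]

bitmap = ..F.....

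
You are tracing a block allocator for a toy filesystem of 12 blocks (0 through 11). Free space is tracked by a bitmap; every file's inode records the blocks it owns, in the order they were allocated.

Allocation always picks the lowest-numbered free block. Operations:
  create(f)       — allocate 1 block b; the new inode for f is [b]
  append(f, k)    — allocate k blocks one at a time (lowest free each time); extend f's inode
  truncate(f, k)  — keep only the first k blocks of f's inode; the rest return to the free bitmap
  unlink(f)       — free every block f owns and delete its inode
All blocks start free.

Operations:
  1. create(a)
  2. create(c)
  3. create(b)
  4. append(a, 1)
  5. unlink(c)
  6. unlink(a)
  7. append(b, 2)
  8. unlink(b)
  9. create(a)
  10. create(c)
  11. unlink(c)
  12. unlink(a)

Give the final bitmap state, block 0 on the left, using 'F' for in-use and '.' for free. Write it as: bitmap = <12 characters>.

bitmap = ............

  1. create(a)  ⇒  F...........  {a→[0]}
  2. create(c)  ⇒  FF..........  {a→[0]; c→[1]}
  3. create(b)  ⇒  FFF.........  {a→[0]; b→[2]; c→[1]}
  4. append(a, 1)  ⇒  FFFF........  {a→[0, 3]; b→[2]; c→[1]}
  5. unlink(c)  ⇒  F.FF........  {a→[0, 3]; b→[2]}
  6. unlink(a)  ⇒  ..F.........  {b→[2]}
  7. append(b, 2)  ⇒  FFF.........  {b→[2, 0, 1]}
  8. unlink(b)  ⇒  ............  {}
  9. create(a)  ⇒  F...........  {a→[0]}
  10. create(c)  ⇒  FF..........  {a→[0]; c→[1]}
  11. unlink(c)  ⇒  F...........  {a→[0]}
  12. unlink(a)  ⇒  ............  {}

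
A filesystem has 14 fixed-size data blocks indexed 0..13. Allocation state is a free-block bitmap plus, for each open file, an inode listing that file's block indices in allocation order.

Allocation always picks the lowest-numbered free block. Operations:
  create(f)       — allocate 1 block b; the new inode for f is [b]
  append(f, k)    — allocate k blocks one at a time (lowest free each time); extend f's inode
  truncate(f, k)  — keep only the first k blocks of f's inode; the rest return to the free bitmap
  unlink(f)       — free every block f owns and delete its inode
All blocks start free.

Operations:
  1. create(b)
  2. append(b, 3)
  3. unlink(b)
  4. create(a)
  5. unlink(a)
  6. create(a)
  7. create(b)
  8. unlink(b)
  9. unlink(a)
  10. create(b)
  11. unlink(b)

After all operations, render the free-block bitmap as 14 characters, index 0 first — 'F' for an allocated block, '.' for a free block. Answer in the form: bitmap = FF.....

bitmap = ..............

  1. create(b)  ⇒  F.............  {b→[0]}
  2. append(b, 3)  ⇒  FFFF..........  {b→[0, 1, 2, 3]}
  3. unlink(b)  ⇒  ..............  {}
  4. create(a)  ⇒  F.............  {a→[0]}
  5. unlink(a)  ⇒  ..............  {}
  6. create(a)  ⇒  F.............  {a→[0]}
  7. create(b)  ⇒  FF............  {a→[0]; b→[1]}
  8. unlink(b)  ⇒  F.............  {a→[0]}
  9. unlink(a)  ⇒  ..............  {}
  10. create(b)  ⇒  F.............  {b→[0]}
  11. unlink(b)  ⇒  ..............  {}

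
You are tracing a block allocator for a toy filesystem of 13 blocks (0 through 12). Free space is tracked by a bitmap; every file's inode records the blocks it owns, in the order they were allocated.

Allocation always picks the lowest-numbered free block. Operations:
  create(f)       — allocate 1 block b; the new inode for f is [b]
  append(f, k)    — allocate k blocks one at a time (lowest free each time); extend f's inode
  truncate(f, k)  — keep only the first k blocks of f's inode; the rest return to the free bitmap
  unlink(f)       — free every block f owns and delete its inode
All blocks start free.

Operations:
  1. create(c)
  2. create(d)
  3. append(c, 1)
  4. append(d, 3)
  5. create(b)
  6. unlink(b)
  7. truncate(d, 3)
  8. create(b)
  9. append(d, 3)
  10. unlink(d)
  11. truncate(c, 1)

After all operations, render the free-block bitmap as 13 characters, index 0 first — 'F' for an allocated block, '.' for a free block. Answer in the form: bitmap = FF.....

bitmap = F....F.......

[1] create(c) — c=0 (map F............)
[2] create(d) — c=0 d=1 (map FF...........)
[3] append(c, 1) — c=0,2 d=1 (map FFF..........)
[4] append(d, 3) — c=0,2 d=1,3,4,5 (map FFFFFF.......)
[5] create(b) — b=6 c=0,2 d=1,3,4,5 (map FFFFFFF......)
[6] unlink(b) — c=0,2 d=1,3,4,5 (map FFFFFF.......)
[7] truncate(d, 3) — c=0,2 d=1,3,4 (map FFFFF........)
[8] create(b) — b=5 c=0,2 d=1,3,4 (map FFFFFF.......)
[9] append(d, 3) — b=5 c=0,2 d=1,3,4,6,7,8 (map FFFFFFFFF....)
[10] unlink(d) — b=5 c=0,2 (map F.F..F.......)
[11] truncate(c, 1) — b=5 c=0 (map F....F.......)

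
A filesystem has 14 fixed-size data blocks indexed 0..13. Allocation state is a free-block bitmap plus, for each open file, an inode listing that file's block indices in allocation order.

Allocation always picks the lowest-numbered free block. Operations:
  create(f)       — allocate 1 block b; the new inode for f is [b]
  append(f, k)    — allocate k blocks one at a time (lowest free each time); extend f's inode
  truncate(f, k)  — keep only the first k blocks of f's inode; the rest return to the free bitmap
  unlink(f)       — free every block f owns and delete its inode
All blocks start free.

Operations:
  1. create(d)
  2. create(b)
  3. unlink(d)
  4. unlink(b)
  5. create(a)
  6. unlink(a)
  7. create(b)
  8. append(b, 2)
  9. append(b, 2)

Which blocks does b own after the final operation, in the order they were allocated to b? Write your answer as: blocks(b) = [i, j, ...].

after create(d) → d:[0]  free=[F.............]
after create(b) → b:[1], d:[0]  free=[FF............]
after unlink(d) → b:[1]  free=[.F............]
after unlink(b) →   free=[..............]
after create(a) → a:[0]  free=[F.............]
after unlink(a) →   free=[..............]
after create(b) → b:[0]  free=[F.............]
after append(b, 2) → b:[0, 1, 2]  free=[FFF...........]
after append(b, 2) → b:[0, 1, 2, 3, 4]  free=[FFFFF.........]

blocks(b) = [0, 1, 2, 3, 4]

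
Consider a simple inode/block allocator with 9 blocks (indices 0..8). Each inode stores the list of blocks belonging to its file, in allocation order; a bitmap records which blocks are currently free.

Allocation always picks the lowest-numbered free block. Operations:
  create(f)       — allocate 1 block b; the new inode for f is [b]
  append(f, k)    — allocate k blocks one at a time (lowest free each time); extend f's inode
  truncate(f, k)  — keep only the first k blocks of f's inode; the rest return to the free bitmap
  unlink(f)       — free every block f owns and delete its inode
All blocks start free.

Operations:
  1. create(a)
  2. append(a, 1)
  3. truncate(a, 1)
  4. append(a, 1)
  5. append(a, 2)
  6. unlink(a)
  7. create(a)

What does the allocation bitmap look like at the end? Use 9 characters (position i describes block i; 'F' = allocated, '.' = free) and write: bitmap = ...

bitmap = F........

after create(a) → a:[0]  free=[F........]
after append(a, 1) → a:[0, 1]  free=[FF.......]
after truncate(a, 1) → a:[0]  free=[F........]
after append(a, 1) → a:[0, 1]  free=[FF.......]
after append(a, 2) → a:[0, 1, 2, 3]  free=[FFFF.....]
after unlink(a) →   free=[.........]
after create(a) → a:[0]  free=[F........]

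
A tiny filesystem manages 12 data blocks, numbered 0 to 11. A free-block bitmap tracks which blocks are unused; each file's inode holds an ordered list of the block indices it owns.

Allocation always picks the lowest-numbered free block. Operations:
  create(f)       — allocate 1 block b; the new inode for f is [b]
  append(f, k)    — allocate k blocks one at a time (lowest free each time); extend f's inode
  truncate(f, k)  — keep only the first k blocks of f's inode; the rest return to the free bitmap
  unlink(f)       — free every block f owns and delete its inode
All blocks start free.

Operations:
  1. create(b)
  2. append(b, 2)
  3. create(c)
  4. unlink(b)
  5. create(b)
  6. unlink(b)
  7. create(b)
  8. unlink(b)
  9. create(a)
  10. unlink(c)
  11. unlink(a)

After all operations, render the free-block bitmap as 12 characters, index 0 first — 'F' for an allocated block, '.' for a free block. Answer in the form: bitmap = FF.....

  1. create(b)  ⇒  F...........  {b→[0]}
  2. append(b, 2)  ⇒  FFF.........  {b→[0, 1, 2]}
  3. create(c)  ⇒  FFFF........  {b→[0, 1, 2]; c→[3]}
  4. unlink(b)  ⇒  ...F........  {c→[3]}
  5. create(b)  ⇒  F..F........  {b→[0]; c→[3]}
  6. unlink(b)  ⇒  ...F........  {c→[3]}
  7. create(b)  ⇒  F..F........  {b→[0]; c→[3]}
  8. unlink(b)  ⇒  ...F........  {c→[3]}
  9. create(a)  ⇒  F..F........  {a→[0]; c→[3]}
  10. unlink(c)  ⇒  F...........  {a→[0]}
  11. unlink(a)  ⇒  ............  {}

bitmap = ............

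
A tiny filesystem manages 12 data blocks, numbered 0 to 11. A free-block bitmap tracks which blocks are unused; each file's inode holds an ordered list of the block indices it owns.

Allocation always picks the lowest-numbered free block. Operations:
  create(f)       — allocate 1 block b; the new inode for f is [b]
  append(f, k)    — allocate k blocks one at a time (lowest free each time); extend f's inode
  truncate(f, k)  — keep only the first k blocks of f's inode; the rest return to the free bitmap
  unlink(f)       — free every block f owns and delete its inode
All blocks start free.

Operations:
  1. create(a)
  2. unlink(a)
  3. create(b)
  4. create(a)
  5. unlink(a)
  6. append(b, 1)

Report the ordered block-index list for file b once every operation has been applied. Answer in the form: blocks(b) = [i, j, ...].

  1. create(a)  ⇒  F...........  {a→[0]}
  2. unlink(a)  ⇒  ............  {}
  3. create(b)  ⇒  F...........  {b→[0]}
  4. create(a)  ⇒  FF..........  {a→[1]; b→[0]}
  5. unlink(a)  ⇒  F...........  {b→[0]}
  6. append(b, 1)  ⇒  FF..........  {b→[0, 1]}

blocks(b) = [0, 1]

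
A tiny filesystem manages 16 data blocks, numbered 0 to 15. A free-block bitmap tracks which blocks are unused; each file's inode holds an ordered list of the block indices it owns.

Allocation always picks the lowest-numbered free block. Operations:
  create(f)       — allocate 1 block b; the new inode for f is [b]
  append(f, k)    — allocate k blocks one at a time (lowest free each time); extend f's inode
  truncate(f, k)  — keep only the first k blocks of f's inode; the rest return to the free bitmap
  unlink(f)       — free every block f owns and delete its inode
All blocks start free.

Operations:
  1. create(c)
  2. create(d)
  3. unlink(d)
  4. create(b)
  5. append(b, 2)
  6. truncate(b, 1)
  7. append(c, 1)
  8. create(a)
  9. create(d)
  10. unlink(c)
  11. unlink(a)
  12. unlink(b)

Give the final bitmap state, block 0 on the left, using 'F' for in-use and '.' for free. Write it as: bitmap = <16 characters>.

  1. create(c)  ⇒  F...............  {c→[0]}
  2. create(d)  ⇒  FF..............  {c→[0]; d→[1]}
  3. unlink(d)  ⇒  F...............  {c→[0]}
  4. create(b)  ⇒  FF..............  {b→[1]; c→[0]}
  5. append(b, 2)  ⇒  FFFF............  {b→[1, 2, 3]; c→[0]}
  6. truncate(b, 1)  ⇒  FF..............  {b→[1]; c→[0]}
  7. append(c, 1)  ⇒  FFF.............  {b→[1]; c→[0, 2]}
  8. create(a)  ⇒  FFFF............  {a→[3]; b→[1]; c→[0, 2]}
  9. create(d)  ⇒  FFFFF...........  {a→[3]; b→[1]; c→[0, 2]; d→[4]}
  10. unlink(c)  ⇒  .F.FF...........  {a→[3]; b→[1]; d→[4]}
  11. unlink(a)  ⇒  .F..F...........  {b→[1]; d→[4]}
  12. unlink(b)  ⇒  ....F...........  {d→[4]}

bitmap = ....F...........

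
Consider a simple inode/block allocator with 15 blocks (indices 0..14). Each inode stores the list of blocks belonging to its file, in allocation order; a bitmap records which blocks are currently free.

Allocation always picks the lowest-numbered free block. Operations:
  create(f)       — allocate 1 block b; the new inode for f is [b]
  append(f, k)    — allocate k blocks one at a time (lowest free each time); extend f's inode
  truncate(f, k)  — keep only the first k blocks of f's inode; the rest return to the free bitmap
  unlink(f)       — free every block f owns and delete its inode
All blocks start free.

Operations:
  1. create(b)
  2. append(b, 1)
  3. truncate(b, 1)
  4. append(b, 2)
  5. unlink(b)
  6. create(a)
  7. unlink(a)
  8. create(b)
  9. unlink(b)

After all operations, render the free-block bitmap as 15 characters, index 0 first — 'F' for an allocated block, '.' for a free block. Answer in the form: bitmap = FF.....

bitmap = ...............

after create(b) → b:[0]  free=[F..............]
after append(b, 1) → b:[0, 1]  free=[FF.............]
after truncate(b, 1) → b:[0]  free=[F..............]
after append(b, 2) → b:[0, 1, 2]  free=[FFF............]
after unlink(b) →   free=[...............]
after create(a) → a:[0]  free=[F..............]
after unlink(a) →   free=[...............]
after create(b) → b:[0]  free=[F..............]
after unlink(b) →   free=[...............]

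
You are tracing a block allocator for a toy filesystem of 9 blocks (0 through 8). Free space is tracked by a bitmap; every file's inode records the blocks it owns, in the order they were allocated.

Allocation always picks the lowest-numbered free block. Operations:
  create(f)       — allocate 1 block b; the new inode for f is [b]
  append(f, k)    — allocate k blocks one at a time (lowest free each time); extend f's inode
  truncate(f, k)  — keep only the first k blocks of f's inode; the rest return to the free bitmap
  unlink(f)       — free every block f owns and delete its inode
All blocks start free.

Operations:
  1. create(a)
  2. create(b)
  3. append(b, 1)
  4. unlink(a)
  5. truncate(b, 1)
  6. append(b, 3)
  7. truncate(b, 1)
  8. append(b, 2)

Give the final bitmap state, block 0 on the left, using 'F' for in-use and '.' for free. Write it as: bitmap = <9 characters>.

  1. create(a)  ⇒  F........  {a→[0]}
  2. create(b)  ⇒  FF.......  {a→[0]; b→[1]}
  3. append(b, 1)  ⇒  FFF......  {a→[0]; b→[1, 2]}
  4. unlink(a)  ⇒  .FF......  {b→[1, 2]}
  5. truncate(b, 1)  ⇒  .F.......  {b→[1]}
  6. append(b, 3)  ⇒  FFFF.....  {b→[1, 0, 2, 3]}
  7. truncate(b, 1)  ⇒  .F.......  {b→[1]}
  8. append(b, 2)  ⇒  FFF......  {b→[1, 0, 2]}

bitmap = FFF......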